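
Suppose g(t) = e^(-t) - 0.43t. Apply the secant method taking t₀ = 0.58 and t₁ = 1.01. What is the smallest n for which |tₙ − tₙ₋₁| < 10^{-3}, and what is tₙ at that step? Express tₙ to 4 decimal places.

n = 4, tₙ = 0.9235

g(0.58) = 0.310498, g(1.01) = -0.070081
t₂ = 1.010000 − (-0.070081)·(0.430000)/(-0.380579) = 0.930819;  |Δ| = 0.079181
g(0.930819) = -0.006021
t₃ = 0.930819 − (-0.006021)·(-0.079181)/(0.064060) = 0.923376;  |Δ| = 0.007442
g(0.923376) = 0.000124
t₄ = 0.923376 − 0.000124·(-0.007442)/(0.006145) = 0.923526;  |Δ| = 0.000150
|t₄ − t₃| = 0.000150 < 10^{-3}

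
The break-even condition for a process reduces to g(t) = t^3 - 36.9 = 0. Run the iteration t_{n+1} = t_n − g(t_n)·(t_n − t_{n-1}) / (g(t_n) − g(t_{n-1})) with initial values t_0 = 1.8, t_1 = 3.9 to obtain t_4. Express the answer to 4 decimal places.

3.3342

g(1.8) = -31.068000, g(3.9) = 22.419000
t_2 = 3.900000 − 22.419000·(3.900000 − 1.800000) / (22.419000 − (-31.068000)) = 3.900000 − (47.079900)/(53.487000) = 3.019788
g(3.019788) = -9.362193
t_3 = 3.019788 − (-9.362193)·(3.019788 − 3.900000) / (-9.362193 − 22.419000) = 3.019788 − (8.240714)/(-31.781193) = 3.279083
g(3.279083) = -1.642026
t_4 = 3.279083 − (-1.642026)·(3.279083 − 3.019788) / (-1.642026 − (-9.362193)) = 3.279083 − (-0.425770)/(7.720166) = 3.334234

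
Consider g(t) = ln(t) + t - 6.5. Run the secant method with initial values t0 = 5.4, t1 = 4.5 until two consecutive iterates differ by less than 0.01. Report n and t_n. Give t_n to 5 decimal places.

n = 3, t_n = 4.90897

g(5.4) = 0.5863990, g(4.5) = -0.4959226
t2 = 4.5000000 − (-0.4959226)·(-0.9000000)/(-1.0823216) = 4.9123824;  |Δ| = 0.4123824
g(4.9123824) = 0.0041414
t3 = 4.9123824 − 0.0041414·(0.4123824)/(0.5000640) = 4.9089671;  |Δ| = 0.0034153
|t3 − t2| = 0.0034153 < 0.01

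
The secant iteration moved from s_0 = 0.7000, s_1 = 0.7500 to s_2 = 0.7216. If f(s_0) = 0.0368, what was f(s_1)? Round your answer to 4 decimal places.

The secant line through (0.7000, 0.0368) and (0.7500, f(s_1)) crosses zero at s_2 = 0.7216.
So (0.7000, 0.0368), (0.7500, f(s_1)), (0.7216, 0) are collinear:
f(s_1) = 0.0368 · (0.7500 − 0.7216) / (0.7000 − 0.7216) = 0.0368 · (0.028400)/(-0.021600) = -0.048385

-0.0484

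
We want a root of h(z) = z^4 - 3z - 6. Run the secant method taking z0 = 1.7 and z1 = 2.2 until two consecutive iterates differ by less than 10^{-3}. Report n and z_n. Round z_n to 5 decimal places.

n = 5, z_n = 1.84262

h(1.7) = -2.7479000, h(2.2) = 10.8256000
z2 = 2.2000000 − 10.8256000·(0.5000000)/(13.5735000) = 1.8012230;  |Δ| = 0.3987770
h(1.8012230) = -0.8775104
z3 = 1.8012230 − (-0.8775104)·(-0.3987770)/(-11.7031104) = 1.8311237;  |Δ| = 0.0299007
h(1.8311237) = -0.2506692
z4 = 1.8311237 − (-0.2506692)·(0.0299007)/(0.6268411) = 1.8430807;  |Δ| = 0.0119571
h(1.8430807) = 0.0100036
z5 = 1.8430807 − 0.0100036·(0.0119571)/(0.2606728) = 1.8426219;  |Δ| = 0.0004589
|z5 − z4| = 0.0004589 < 10^{-3}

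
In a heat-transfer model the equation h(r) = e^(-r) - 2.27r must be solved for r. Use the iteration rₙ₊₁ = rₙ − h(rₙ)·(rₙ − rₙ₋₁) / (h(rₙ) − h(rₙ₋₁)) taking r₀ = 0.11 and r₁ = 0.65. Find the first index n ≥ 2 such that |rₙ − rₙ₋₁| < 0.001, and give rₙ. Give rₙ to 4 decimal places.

h(0.11) = 0.646134, h(0.65) = -0.953454
r₂ = 0.650000 − (-0.953454)·(0.540000)/(-1.599588) = 0.328126;  |Δ| = 0.321874
h(0.328126) = -0.024575
r₃ = 0.328126 − (-0.024575)·(-0.321874)/(0.928879) = 0.319611;  |Δ| = 0.008516
h(0.319611) = 0.000915
r₄ = 0.319611 − 0.000915·(-0.008516)/(0.025490) = 0.319917;  |Δ| = 0.000306
|r₄ − r₃| = 0.000306 < 0.001

n = 4, rₙ = 0.3199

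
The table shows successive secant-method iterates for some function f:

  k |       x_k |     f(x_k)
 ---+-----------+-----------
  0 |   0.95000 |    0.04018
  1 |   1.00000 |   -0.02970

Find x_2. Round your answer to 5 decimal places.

x_2 = 1.00000 − (-0.02970)·(1.00000 − 0.95000) / (-0.02970 − 0.04018)
   = 1.00000 − (-0.0014850)/(-0.0698800) = 0.9787493

0.97875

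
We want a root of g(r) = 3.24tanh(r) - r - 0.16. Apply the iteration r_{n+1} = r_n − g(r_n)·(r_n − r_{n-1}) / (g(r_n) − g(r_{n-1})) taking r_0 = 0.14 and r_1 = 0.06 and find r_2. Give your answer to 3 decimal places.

0.072

g(0.14) = 0.15066, g(0.06) = -0.02583
r_2 = 0.06000 − (-0.02583)·(0.06000 − 0.14000) / (-0.02583 − 0.15066) = 0.06000 − (0.00207)/(-0.17649) = 0.07171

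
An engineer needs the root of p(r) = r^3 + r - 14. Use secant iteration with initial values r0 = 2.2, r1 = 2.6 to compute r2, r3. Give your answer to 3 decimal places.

p(2.2) = -1.15200, p(2.6) = 6.17600
r2 = 2.60000 − 6.17600·(2.60000 − 2.20000) / (6.17600 − (-1.15200)) = 2.60000 − (2.47040)/(7.32800) = 2.26288
p(2.26288) = -0.14972
r3 = 2.26288 − (-0.14972)·(2.26288 − 2.60000) / (-0.14972 − 6.17600) = 2.26288 − (0.05047)/(-6.32572) = 2.27086

2.263, 2.271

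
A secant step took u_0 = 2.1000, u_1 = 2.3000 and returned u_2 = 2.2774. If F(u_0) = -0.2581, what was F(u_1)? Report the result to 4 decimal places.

0.0329

The secant line through (2.1000, -0.2581) and (2.3000, F(u_1)) crosses zero at u_2 = 2.2774.
So (2.1000, -0.2581), (2.3000, F(u_1)), (2.2774, 0) are collinear:
F(u_1) = -0.2581 · (2.3000 − 2.2774) / (2.1000 − 2.2774) = -0.2581 · (0.022600)/(-0.177400) = 0.032881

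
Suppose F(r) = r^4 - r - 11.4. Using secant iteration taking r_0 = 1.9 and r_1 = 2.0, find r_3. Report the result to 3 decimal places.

1.910

F(1.9) = -0.26790, F(2.0) = 2.60000
r_2 = 2.00000 − 2.60000·(2.00000 − 1.90000) / (2.60000 − (-0.26790)) = 2.00000 − (0.26000)/(2.86790) = 1.90934
F(1.90934) = -0.01906
r_3 = 1.90934 − (-0.01906)·(1.90934 − 2.00000) / (-0.01906 − 2.60000) = 1.90934 − (0.00173)/(-2.61906) = 1.91000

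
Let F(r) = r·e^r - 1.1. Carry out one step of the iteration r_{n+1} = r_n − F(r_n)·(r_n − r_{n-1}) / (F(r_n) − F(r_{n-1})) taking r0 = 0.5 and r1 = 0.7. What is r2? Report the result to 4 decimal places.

0.5942

F(0.5) = -0.275639, F(0.7) = 0.309627
r2 = 0.700000 − 0.309627·(0.700000 − 0.500000) / (0.309627 − (-0.275639)) = 0.700000 − (0.061925)/(0.585266) = 0.594193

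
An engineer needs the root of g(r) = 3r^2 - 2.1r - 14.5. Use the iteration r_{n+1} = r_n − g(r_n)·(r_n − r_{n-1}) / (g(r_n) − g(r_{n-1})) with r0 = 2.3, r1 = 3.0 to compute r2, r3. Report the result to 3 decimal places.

g(2.3) = -3.46000, g(3.0) = 6.20000
r2 = 3.00000 − 6.20000·(3.00000 − 2.30000) / (6.20000 − (-3.46000)) = 3.00000 − (4.34000)/(9.66000) = 2.55072
g(2.55072) = -0.33793
r3 = 2.55072 − (-0.33793)·(2.55072 − 3.00000) / (-0.33793 − 6.20000) = 2.55072 − (0.15183)/(-6.53793) = 2.57395

2.551, 2.574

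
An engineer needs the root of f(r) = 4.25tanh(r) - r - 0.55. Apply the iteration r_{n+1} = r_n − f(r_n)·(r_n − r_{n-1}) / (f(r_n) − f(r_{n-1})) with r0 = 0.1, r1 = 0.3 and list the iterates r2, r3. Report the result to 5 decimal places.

0.17369, 0.17132

f(0.1) = -0.2264110, f(0.3) = 0.3880786
r2 = 0.3000000 − 0.3880786·(0.3000000 − 0.1000000) / (0.3880786 − (-0.2264110)) = 0.3000000 − (0.0776157)/(0.6144896) = 0.1736908
f(0.1736908) = 0.0071601
r3 = 0.1736908 − 0.0071601·(0.1736908 − 0.3000000) / (0.0071601 − 0.3880786) = 0.1736908 − (-0.0009044)/(-0.3809185) = 0.1713165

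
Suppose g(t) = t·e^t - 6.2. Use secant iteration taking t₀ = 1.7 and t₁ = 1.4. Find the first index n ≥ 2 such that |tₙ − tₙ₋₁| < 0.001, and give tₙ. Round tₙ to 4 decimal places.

n = 4, tₙ = 1.4518

g(1.7) = 3.105711, g(1.4) = -0.522720
t₂ = 1.400000 − (-0.522720)·(-0.300000)/(-3.628431) = 1.443219;  |Δ| = 0.043219
g(1.443219) = -0.088975
t₃ = 1.443219 − (-0.088975)·(0.043219)/(0.433745) = 1.452084;  |Δ| = 0.008866
g(1.452084) = 0.003317
t₄ = 1.452084 − 0.003317·(0.008866)/(0.092292) = 1.451766;  |Δ| = 0.000319
|t₄ − t₃| = 0.000319 < 0.001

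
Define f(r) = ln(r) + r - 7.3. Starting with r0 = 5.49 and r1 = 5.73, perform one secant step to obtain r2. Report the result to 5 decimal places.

5.58087

f(5.49) = -0.1070717, f(5.73) = 0.1757155
r2 = 5.7300000 − 0.1757155·(5.7300000 − 5.4900000) / (0.1757155 − (-0.1070717)) = 5.7300000 − (0.0421717)/(0.2827873) = 5.5808712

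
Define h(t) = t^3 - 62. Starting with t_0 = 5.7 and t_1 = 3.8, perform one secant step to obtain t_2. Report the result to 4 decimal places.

h(5.7) = 123.193000, h(3.8) = -7.128000
t_2 = 3.800000 − (-7.128000)·(3.800000 − 5.700000) / (-7.128000 − 123.193000) = 3.800000 − (13.543200)/(-130.321000) = 3.903922

3.9039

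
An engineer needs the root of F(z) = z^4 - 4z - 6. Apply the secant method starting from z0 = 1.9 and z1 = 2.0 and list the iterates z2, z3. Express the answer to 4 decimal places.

F(1.9) = -0.567900, F(2.0) = 2.000000
z2 = 2.000000 − 2.000000·(2.000000 − 1.900000) / (2.000000 − (-0.567900)) = 2.000000 − (0.200000)/(2.567900) = 1.922115
F(1.922115) = -0.038929
z3 = 1.922115 − (-0.038929)·(1.922115 − 2.000000) / (-0.038929 − 2.000000) = 1.922115 − (0.003032)/(-2.038929) = 1.923602

1.9221, 1.9236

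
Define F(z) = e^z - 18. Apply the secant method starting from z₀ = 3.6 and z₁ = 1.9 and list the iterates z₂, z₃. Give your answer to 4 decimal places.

2.5430, 3.1061

F(3.6) = 18.598234, F(1.9) = -11.314106
z₂ = 1.900000 − (-11.314106)·(1.900000 − 3.600000) / (-11.314106 − 18.598234) = 1.900000 − (19.233979)/(-29.912340) = 2.543012
F(2.543012) = -5.282086
z₃ = 2.543012 − (-5.282086)·(2.543012 − 1.900000) / (-5.282086 − (-11.314106)) = 2.543012 − (-3.396442)/(6.032019) = 3.106080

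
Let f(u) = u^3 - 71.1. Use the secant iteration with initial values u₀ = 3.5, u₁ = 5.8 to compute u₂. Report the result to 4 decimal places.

3.9264

f(3.5) = -28.225000, f(5.8) = 124.012000
u₂ = 5.800000 − 124.012000·(5.800000 − 3.500000) / (124.012000 − (-28.225000)) = 5.800000 − (285.227600)/(152.237000) = 3.926424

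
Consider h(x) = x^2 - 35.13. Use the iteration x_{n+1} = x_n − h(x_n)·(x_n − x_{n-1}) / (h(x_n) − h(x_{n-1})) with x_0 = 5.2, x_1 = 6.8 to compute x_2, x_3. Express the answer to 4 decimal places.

h(5.2) = -8.090000, h(6.8) = 11.110000
x_2 = 6.800000 − 11.110000·(6.800000 − 5.200000) / (11.110000 − (-8.090000)) = 6.800000 − (17.776000)/(19.200000) = 5.874167
h(5.874167) = -0.624166
x_3 = 5.874167 − (-0.624166)·(5.874167 − 6.800000) / (-0.624166 − 11.110000) = 5.874167 − (0.577874)/(-11.734166) = 5.923414

5.8742, 5.9234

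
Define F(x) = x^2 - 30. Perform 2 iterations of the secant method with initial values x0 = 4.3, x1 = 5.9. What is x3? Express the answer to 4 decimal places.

5.4754

F(4.3) = -11.510000, F(5.9) = 4.810000
x2 = 5.900000 − 4.810000·(5.900000 − 4.300000) / (4.810000 − (-11.510000)) = 5.900000 − (7.696000)/(16.320000) = 5.428431
F(5.428431) = -0.532133
x3 = 5.428431 − (-0.532133)·(5.428431 − 5.900000) / (-0.532133 − 4.810000) = 5.428431 − (0.250937)/(-5.342133) = 5.475405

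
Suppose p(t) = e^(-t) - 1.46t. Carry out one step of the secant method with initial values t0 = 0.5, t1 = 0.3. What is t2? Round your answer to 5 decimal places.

0.44207

p(0.5) = -0.1234693, p(0.3) = 0.3028182
t2 = 0.3000000 − 0.3028182·(0.3000000 − 0.5000000) / (0.3028182 − (-0.1234693)) = 0.3000000 − (-0.0605636)/(0.4262876) = 0.4420723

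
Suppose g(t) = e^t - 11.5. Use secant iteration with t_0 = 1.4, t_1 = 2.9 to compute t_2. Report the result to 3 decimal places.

g(1.4) = -7.44480, g(2.9) = 6.67415
t_2 = 2.90000 − 6.67415·(2.90000 − 1.40000) / (6.67415 − (-7.44480)) = 2.90000 − (10.01122)/(14.11895) = 2.19094

2.191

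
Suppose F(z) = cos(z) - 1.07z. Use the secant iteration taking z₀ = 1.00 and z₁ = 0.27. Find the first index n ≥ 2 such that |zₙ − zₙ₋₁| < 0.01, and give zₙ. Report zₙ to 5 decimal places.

n = 4, zₙ = 0.70920

F(1.00) = -0.5296977, F(0.27) = 0.6748709
z₂ = 0.2700000 − 0.6748709·(-0.7300000)/(1.2045686) = 0.6789894;  |Δ| = 0.4089894
F(0.6789894) = 0.0516892
z₃ = 0.6789894 − 0.0516892·(0.4089894)/(-0.6231817) = 0.7129126;  |Δ| = 0.0339232
F(0.7129126) = -0.0063563
z₄ = 0.7129126 − (-0.0063563)·(0.0339232)/(-0.0580455) = 0.7091978;  |Δ| = 0.0037148
|z₄ − z₃| = 0.0037148 < 0.01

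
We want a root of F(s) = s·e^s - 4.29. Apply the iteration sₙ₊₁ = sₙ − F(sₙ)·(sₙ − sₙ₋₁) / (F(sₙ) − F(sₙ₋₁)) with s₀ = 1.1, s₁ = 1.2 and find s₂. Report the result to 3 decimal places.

1.245

F(1.1) = -0.98542, F(1.2) = -0.30586
s₂ = 1.20000 − (-0.30586)·(1.20000 − 1.10000) / (-0.30586 − (-0.98542)) = 1.20000 − (-0.03059)/(0.67956) = 1.24501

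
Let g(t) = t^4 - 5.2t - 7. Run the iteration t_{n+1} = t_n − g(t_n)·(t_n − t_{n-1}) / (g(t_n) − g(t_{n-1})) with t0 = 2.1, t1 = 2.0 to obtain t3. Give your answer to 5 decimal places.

g(2.1) = 1.5281000, g(2.0) = -1.4000000
t2 = 2.0000000 − (-1.4000000)·(2.0000000 − 2.1000000) / (-1.4000000 − 1.5281000) = 2.0000000 − (0.1400000)/(-2.9281000) = 2.0478126
g(2.0478126) = -0.0628783
t3 = 2.0478126 − (-0.0628783)·(2.0478126 − 2.0000000) / (-0.0628783 − (-1.4000000)) = 2.0478126 − (-0.0030064)/(1.3371217) = 2.0500610

2.05006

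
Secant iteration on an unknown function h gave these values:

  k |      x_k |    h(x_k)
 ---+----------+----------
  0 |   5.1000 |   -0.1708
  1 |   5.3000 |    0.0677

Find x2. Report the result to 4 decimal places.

x2 = 5.3000 − 0.0677·(5.3000 − 5.1000) / (0.0677 − (-0.1708))
   = 5.3000 − (0.013540)/(0.238500) = 5.243229

5.2432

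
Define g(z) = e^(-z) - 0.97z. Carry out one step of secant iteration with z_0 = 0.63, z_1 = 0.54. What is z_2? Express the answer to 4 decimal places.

g(0.63) = -0.078508, g(0.54) = 0.058948
z_2 = 0.540000 − 0.058948·(0.540000 − 0.630000) / (0.058948 − (-0.078508)) = 0.540000 − (-0.005305)/(0.137456) = 0.578597

0.5786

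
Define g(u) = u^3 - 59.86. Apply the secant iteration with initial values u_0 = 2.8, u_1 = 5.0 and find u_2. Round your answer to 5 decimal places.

3.60931

g(2.8) = -37.9080000, g(5.0) = 65.1400000
u_2 = 5.0000000 − 65.1400000·(5.0000000 − 2.8000000) / (65.1400000 − (-37.9080000)) = 5.0000000 − (143.3080000)/(103.0480000) = 3.6093083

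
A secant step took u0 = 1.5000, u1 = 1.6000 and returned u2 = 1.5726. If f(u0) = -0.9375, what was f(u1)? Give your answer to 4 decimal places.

0.3538

The secant line through (1.5000, -0.9375) and (1.6000, f(u1)) crosses zero at u2 = 1.5726.
So (1.5000, -0.9375), (1.6000, f(u1)), (1.5726, 0) are collinear:
f(u1) = -0.9375 · (1.6000 − 1.5726) / (1.5000 − 1.5726) = -0.9375 · (0.027400)/(-0.072600) = 0.353822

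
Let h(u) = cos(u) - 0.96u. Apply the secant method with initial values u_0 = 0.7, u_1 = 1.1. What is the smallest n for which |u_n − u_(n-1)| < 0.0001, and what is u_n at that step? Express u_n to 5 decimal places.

n = 5, u_n = 0.75711

h(0.7) = 0.0928422, h(1.1) = -0.6024039
u_2 = 1.1000000 − (-0.6024039)·(0.4000000)/(-0.6952461) = 0.7534154;  |Δ| = 0.3465846
h(0.7534154) = 0.0060777
u_3 = 0.7534154 − 0.0060777·(-0.3465846)/(0.6084816) = 0.7568772;  |Δ| = 0.0034618
h(0.7568772) = 0.0003817
u_4 = 0.7568772 − 0.0003817·(0.0034618)/(-0.0056960) = 0.7571092;  |Δ| = 0.0002320
h(0.7571092) = -0.0000003
u_5 = 0.7571092 − (-0.0000003)·(0.0002320)/(-0.0003820) = 0.7571090;  |Δ| = 0.0000002
|u_5 − u_4| = 0.0000002 < 0.0001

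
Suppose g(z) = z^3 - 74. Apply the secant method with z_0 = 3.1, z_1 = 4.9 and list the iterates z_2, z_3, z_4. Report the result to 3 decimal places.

4.006, 4.169, 4.200

g(3.1) = -44.20900, g(4.9) = 43.64900
z_2 = 4.90000 − 43.64900·(4.90000 − 3.10000) / (43.64900 − (-44.20900)) = 4.90000 − (78.56820)/(87.85800) = 4.00574
g(4.00574) = -9.72425
z_3 = 4.00574 − (-9.72425)·(4.00574 − 4.90000) / (-9.72425 − 43.64900) = 4.00574 − (8.69604)/(-53.37325) = 4.16867
g(4.16867) = -1.55789
z_4 = 4.16867 − (-1.55789)·(4.16867 − 4.00574) / (-1.55789 − (-9.72425)) = 4.16867 − (-0.25382)/(8.16636) = 4.19975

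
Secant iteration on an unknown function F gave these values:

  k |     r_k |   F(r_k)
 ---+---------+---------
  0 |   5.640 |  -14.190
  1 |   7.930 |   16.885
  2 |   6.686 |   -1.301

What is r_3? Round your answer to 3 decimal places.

r_3 = 6.686 − (-1.301)·(6.686 − 7.930) / (-1.301 − 16.885)
   = 6.686 − (1.61844)/(-18.18600) = 6.77499

6.775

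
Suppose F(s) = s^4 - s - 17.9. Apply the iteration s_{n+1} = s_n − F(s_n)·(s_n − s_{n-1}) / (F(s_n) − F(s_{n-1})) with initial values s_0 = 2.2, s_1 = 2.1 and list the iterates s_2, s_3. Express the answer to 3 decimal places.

2.114, 2.115

F(2.2) = 3.32560, F(2.1) = -0.55190
s_2 = 2.10000 − (-0.55190)·(2.10000 − 2.20000) / (-0.55190 − 3.32560) = 2.10000 − (0.05519)/(-3.87750) = 2.11423
F(2.11423) = -0.03349
s_3 = 2.11423 − (-0.03349)·(2.11423 − 2.10000) / (-0.03349 − (-0.55190)) = 2.11423 − (-0.00048)/(0.51841) = 2.11515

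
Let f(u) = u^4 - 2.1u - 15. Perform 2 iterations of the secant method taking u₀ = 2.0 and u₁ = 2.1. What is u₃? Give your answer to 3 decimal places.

2.099

f(2.0) = -3.20000, f(2.1) = 0.03810
u₂ = 2.10000 − 0.03810·(2.10000 − 2.00000) / (0.03810 − (-3.20000)) = 2.10000 − (0.00381)/(3.23810) = 2.09882
f(2.09882) = -0.00298
u₃ = 2.09882 − (-0.00298)·(2.09882 − 2.10000) / (-0.00298 − 0.03810) = 2.09882 − (0.00000)/(-0.04108) = 2.09891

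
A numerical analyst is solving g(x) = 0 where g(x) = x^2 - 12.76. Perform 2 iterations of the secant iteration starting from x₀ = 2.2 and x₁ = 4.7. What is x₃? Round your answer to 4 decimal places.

g(2.2) = -7.920000, g(4.7) = 9.330000
x₂ = 4.700000 − 9.330000·(4.700000 − 2.200000) / (9.330000 − (-7.920000)) = 4.700000 − (23.325000)/(17.250000) = 3.347826
g(3.347826) = -1.552060
x₃ = 3.347826 − (-1.552060)·(3.347826 − 4.700000) / (-1.552060 − 9.330000) = 3.347826 − (2.098656)/(-10.882060) = 3.540681

3.5407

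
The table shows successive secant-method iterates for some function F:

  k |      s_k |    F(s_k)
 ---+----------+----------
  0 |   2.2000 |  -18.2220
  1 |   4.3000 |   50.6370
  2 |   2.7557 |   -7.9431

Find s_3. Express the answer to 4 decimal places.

s_3 = 2.7557 − (-7.9431)·(2.7557 − 4.3000) / (-7.9431 − 50.6370)
   = 2.7557 − (12.266529)/(-58.580100) = 2.965098

2.9651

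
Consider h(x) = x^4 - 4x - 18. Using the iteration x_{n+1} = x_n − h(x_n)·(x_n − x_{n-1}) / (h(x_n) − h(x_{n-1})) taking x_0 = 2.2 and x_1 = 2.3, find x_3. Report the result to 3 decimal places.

h(2.2) = -3.37440, h(2.3) = 0.78410
x_2 = 2.30000 − 0.78410·(2.30000 − 2.20000) / (0.78410 − (-3.37440)) = 2.30000 − (0.07841)/(4.15850) = 2.28114
h(2.28114) = -0.04691
x_3 = 2.28114 − (-0.04691)·(2.28114 − 2.30000) / (-0.04691 − 0.78410) = 2.28114 − (0.00088)/(-0.83101) = 2.28221

2.282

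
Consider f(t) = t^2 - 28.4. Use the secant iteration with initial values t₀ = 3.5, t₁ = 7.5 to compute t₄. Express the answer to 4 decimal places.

5.3314

f(3.5) = -16.150000, f(7.5) = 27.850000
t₂ = 7.500000 − 27.850000·(7.500000 − 3.500000) / (27.850000 − (-16.150000)) = 7.500000 − (111.400000)/(44.000000) = 4.968182
f(4.968182) = -3.717169
t₃ = 4.968182 − (-3.717169)·(4.968182 − 7.500000) / (-3.717169 − 27.850000) = 4.968182 − (9.411197)/(-31.567169) = 5.266314
f(5.266314) = -0.665934
t₄ = 5.266314 − (-0.665934)·(5.266314 − 4.968182) / (-0.665934 − (-3.717169)) = 5.266314 − (-0.198537)/(3.051235) = 5.331382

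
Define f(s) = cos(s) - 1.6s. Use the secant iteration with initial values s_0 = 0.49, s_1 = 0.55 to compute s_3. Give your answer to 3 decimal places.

0.537

f(0.49) = 0.09833, f(0.55) = -0.02748
s_2 = 0.55000 − (-0.02748)·(0.55000 − 0.49000) / (-0.02748 − 0.09833) = 0.55000 − (-0.00165)/(-0.12581) = 0.53690
f(0.53690) = 0.00027
s_3 = 0.53690 − 0.00027·(0.53690 − 0.55000) / (0.00027 − (-0.02748)) = 0.53690 − (0.00000)/(0.02774) = 0.53702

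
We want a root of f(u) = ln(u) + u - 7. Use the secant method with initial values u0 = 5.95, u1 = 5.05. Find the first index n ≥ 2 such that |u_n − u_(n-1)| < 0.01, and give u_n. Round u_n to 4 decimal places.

n = 3, u_n = 5.3272

f(5.95) = 0.733391, f(5.05) = -0.330612
u2 = 5.050000 − (-0.330612)·(-0.900000)/(-1.064003) = 5.329652;  |Δ| = 0.279652
f(5.329652) = 0.002938
u3 = 5.329652 − 0.002938·(0.279652)/(0.333550) = 5.327189;  |Δ| = 0.002463
|u3 − u2| = 0.002463 < 0.01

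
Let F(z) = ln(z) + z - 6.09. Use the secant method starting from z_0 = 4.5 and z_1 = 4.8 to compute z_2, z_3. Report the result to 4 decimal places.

F(4.5) = -0.085923, F(4.8) = 0.278616
z_2 = 4.800000 − 0.278616·(4.800000 − 4.500000) / (0.278616 − (-0.085923)) = 4.800000 − (0.083585)/(0.364539) = 4.570711
F(4.570711) = 0.000379
z_3 = 4.570711 − 0.000379·(4.570711 − 4.800000) / (0.000379 − 0.278616) = 4.570711 − (-0.000087)/(-0.278236) = 4.570398

4.5707, 4.5704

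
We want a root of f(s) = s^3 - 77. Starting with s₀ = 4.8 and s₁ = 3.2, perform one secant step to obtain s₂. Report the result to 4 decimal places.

f(4.8) = 33.592000, f(3.2) = -44.232000
s₂ = 3.200000 − (-44.232000)·(3.200000 − 4.800000) / (-44.232000 − 33.592000) = 3.200000 − (70.771200)/(-77.824000) = 4.109375

4.1094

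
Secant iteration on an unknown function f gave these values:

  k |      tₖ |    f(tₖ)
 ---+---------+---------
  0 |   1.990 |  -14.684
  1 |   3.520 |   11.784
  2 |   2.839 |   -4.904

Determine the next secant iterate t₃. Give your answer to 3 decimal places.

t₃ = 2.839 − (-4.904)·(2.839 − 3.520) / (-4.904 − 11.784)
   = 2.839 − (3.33962)/(-16.68800) = 3.03912

3.039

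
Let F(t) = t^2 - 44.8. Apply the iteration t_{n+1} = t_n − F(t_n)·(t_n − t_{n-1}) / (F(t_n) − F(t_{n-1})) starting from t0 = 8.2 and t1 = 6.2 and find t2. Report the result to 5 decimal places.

6.64167

F(8.2) = 22.4400000, F(6.2) = -6.3600000
t2 = 6.2000000 − (-6.3600000)·(6.2000000 − 8.2000000) / (-6.3600000 − 22.4400000) = 6.2000000 − (12.7200000)/(-28.8000000) = 6.6416667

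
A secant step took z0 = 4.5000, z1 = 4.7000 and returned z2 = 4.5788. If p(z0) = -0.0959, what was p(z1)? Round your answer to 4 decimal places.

The secant line through (4.5000, -0.0959) and (4.7000, p(z1)) crosses zero at z2 = 4.5788.
So (4.5000, -0.0959), (4.7000, p(z1)), (4.5788, 0) are collinear:
p(z1) = -0.0959 · (4.7000 − 4.5788) / (4.5000 − 4.5788) = -0.0959 · (0.121200)/(-0.078800) = 0.147501

0.1475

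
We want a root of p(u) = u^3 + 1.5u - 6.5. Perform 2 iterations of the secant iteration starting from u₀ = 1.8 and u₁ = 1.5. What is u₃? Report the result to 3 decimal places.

p(1.8) = 2.03200, p(1.5) = -0.87500
u₂ = 1.50000 − (-0.87500)·(1.50000 − 1.80000) / (-0.87500 − 2.03200) = 1.50000 − (0.26250)/(-2.90700) = 1.59030
p(1.59030) = -0.09260
u₃ = 1.59030 − (-0.09260)·(1.59030 − 1.50000) / (-0.09260 − (-0.87500)) = 1.59030 − (-0.00836)/(0.78240) = 1.60099

1.601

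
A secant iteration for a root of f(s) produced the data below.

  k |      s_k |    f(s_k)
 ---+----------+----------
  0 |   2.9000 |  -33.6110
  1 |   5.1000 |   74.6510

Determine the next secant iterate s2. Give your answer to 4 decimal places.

3.5830

s2 = 5.1000 − 74.6510·(5.1000 − 2.9000) / (74.6510 − (-33.6110))
   = 5.1000 − (164.232200)/(108.262000) = 3.583012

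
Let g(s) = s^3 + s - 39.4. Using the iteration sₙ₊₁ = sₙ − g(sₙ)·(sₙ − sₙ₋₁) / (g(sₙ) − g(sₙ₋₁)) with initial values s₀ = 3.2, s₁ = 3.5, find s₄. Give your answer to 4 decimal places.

3.3048

g(3.2) = -3.432000, g(3.5) = 6.975000
s₂ = 3.500000 − 6.975000·(3.500000 − 3.200000) / (6.975000 − (-3.432000)) = 3.500000 − (2.092500)/(10.407000) = 3.298933
g(3.298933) = -0.198901
s₃ = 3.298933 − (-0.198901)·(3.298933 − 3.500000) / (-0.198901 − 6.975000) = 3.298933 − (0.039992)/(-7.173901) = 3.304508
g(3.304508) = -0.011011
s₄ = 3.304508 − (-0.011011)·(3.304508 − 3.298933) / (-0.011011 − (-0.198901)) = 3.304508 − (-0.000061)/(0.187890) = 3.304835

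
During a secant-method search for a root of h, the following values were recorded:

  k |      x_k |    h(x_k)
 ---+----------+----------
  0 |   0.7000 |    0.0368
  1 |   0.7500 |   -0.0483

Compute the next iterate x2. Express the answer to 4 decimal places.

x2 = 0.7500 − (-0.0483)·(0.7500 − 0.7000) / (-0.0483 − 0.0368)
   = 0.7500 − (-0.002415)/(-0.085100) = 0.721622

0.7216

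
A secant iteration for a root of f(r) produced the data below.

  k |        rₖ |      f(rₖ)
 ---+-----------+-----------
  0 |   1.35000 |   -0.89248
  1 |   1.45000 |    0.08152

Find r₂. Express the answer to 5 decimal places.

1.44163

r₂ = 1.45000 − 0.08152·(1.45000 − 1.35000) / (0.08152 − (-0.89248))
   = 1.45000 − (0.0081520)/(0.9740000) = 1.4416304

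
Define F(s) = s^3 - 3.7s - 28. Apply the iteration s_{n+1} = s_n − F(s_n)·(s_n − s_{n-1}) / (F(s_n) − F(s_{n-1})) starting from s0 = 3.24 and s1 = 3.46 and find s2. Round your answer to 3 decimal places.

3.439

F(3.24) = -5.97578, F(3.46) = 0.61974
s2 = 3.46000 − 0.61974·(3.46000 − 3.24000) / (0.61974 − (-5.97578)) = 3.46000 − (0.13634)/(6.59551) = 3.43933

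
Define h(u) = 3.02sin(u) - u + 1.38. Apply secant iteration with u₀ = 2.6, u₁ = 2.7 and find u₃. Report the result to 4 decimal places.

h(2.6) = 0.336814, h(2.7) = -0.029313
u₂ = 2.700000 − (-0.029313)·(2.700000 − 2.600000) / (-0.029313 − 0.336814) = 2.700000 − (-0.002931)/(-0.366127) = 2.691994
h(2.691994) = 0.000511
u₃ = 2.691994 − 0.000511·(2.691994 − 2.700000) / (0.000511 − (-0.029313)) = 2.691994 − (-0.000004)/(0.029824) = 2.692131

2.6921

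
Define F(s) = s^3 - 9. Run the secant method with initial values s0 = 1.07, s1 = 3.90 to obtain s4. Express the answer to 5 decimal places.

F(1.07) = -7.7749570, F(3.90) = 50.3190000
s2 = 3.9000000 − 50.3190000·(3.9000000 − 1.0700000) / (50.3190000 − (-7.7749570)) = 3.9000000 − (142.4027700)/(58.0939570) = 1.4487507
F(1.4487507) = -5.9592480
s3 = 1.4487507 − (-5.9592480)·(1.4487507 − 3.9000000) / (-5.9592480 − 50.3190000) = 1.4487507 − (14.6076024)/(-56.2782480) = 1.7083111
F(1.7083111) = -4.0145900
s4 = 1.7083111 − (-4.0145900)·(1.7083111 − 1.4487507) / (-4.0145900 − (-5.9592480)) = 1.7083111 − (-1.0420284)/(1.9446580) = 2.2441526

2.24415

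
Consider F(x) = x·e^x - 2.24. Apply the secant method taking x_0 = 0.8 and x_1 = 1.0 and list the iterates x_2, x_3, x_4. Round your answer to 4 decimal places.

0.8980, 0.9051, 0.9056

F(0.8) = -0.459567, F(1.0) = 0.478282
x_2 = 1.000000 − 0.478282·(1.000000 − 0.800000) / (0.478282 − (-0.459567)) = 1.000000 − (0.095656)/(0.937849) = 0.898005
F(0.898005) = -0.035668
x_3 = 0.898005 − (-0.035668)·(0.898005 − 1.000000) / (-0.035668 − 0.478282) = 0.898005 − (0.003638)/(-0.513950) = 0.905083
F(0.905083) = -0.002510
x_4 = 0.905083 − (-0.002510)·(0.905083 − 0.898005) / (-0.002510 − (-0.035668)) = 0.905083 − (-0.000018)/(0.033158) = 0.905619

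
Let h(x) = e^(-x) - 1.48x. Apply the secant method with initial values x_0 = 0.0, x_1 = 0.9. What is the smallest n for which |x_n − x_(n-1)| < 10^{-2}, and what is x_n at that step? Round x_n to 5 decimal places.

n = 4, x_n = 0.43664

h(0.0) = 1.0000000, h(0.9) = -0.9254303
x_2 = 0.9000000 − (-0.9254303)·(0.9000000)/(-1.9254303) = 0.4674280;  |Δ| = 0.4325720
h(0.4674280) = -0.0651815
x_3 = 0.4674280 − (-0.0651815)·(-0.4325720)/(0.8602488) = 0.4346517;  |Δ| = 0.0327762
h(0.4346517) = 0.0042055
x_4 = 0.4346517 − 0.0042055·(-0.0327762)/(0.0693871) = 0.4366383;  |Δ| = 0.0019866
|x_4 − x_3| = 0.0019866 < 10^{-2}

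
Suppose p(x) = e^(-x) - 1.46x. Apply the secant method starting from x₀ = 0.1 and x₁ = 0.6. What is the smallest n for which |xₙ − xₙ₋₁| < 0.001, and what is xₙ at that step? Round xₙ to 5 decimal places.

n = 4, xₙ = 0.44078

p(0.1) = 0.7588374, p(0.6) = -0.3271884
x₂ = 0.6000000 − (-0.3271884)·(0.5000000)/(-1.0860258) = 0.4493644;  |Δ| = 0.1506356
p(0.4493644) = -0.0180384
x₃ = 0.4493644 − (-0.0180384)·(-0.1506356)/(0.3091500) = 0.4405750;  |Δ| = 0.0087893
p(0.4405750) = 0.0004267
x₄ = 0.4405750 − 0.0004267·(-0.0087893)/(0.0184651) = 0.4407781;  |Δ| = 0.0002031
|x₄ − x₃| = 0.0002031 < 0.001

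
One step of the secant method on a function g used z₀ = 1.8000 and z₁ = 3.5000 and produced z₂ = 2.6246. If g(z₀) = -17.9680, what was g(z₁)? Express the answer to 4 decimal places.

The secant line through (1.8000, -17.9680) and (3.5000, g(z₁)) crosses zero at z₂ = 2.6246.
So (1.8000, -17.9680), (3.5000, g(z₁)), (2.6246, 0) are collinear:
g(z₁) = -17.9680 · (3.5000 − 2.6246) / (1.8000 − 2.6246) = -17.9680 · (0.875400)/(-0.824600) = 19.074930

19.0749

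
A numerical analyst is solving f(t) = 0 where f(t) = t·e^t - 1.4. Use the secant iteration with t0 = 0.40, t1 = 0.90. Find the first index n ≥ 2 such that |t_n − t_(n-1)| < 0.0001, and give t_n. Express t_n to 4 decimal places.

n = 6, t_n = 0.6972

f(0.40) = -0.803270, f(0.90) = 0.813643
t2 = 0.900000 − 0.813643·(0.500000)/(1.616913) = 0.648396;  |Δ| = 0.251604
f(0.648396) = -0.159961
t3 = 0.648396 − (-0.159961)·(-0.251604)/(-0.973604) = 0.689734;  |Δ| = 0.041338
f(0.689734) = -0.025232
t4 = 0.689734 − (-0.025232)·(0.041338)/(0.134729) = 0.697476;  |Δ| = 0.007742
f(0.697476) = 0.001003
t5 = 0.697476 − 0.001003·(0.007742)/(0.026235) = 0.697180;  |Δ| = 0.000296
f(0.697180) = -0.000006
t6 = 0.697180 − (-0.000006)·(-0.000296)/(-0.001009) = 0.697182;  |Δ| = 0.000002
|t6 − t5| = 0.000002 < 0.0001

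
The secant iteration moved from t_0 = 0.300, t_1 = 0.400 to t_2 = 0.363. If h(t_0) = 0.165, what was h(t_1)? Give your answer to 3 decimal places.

The secant line through (0.300, 0.165) and (0.400, h(t_1)) crosses zero at t_2 = 0.363.
So (0.300, 0.165), (0.400, h(t_1)), (0.363, 0) are collinear:
h(t_1) = 0.165 · (0.400 − 0.363) / (0.300 − 0.363) = 0.165 · (0.03700)/(-0.06300) = -0.09690

-0.097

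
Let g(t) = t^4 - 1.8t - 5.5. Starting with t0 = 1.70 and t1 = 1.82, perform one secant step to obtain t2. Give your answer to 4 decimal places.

1.7104

g(1.70) = -0.207900, g(1.82) = 2.195994
t2 = 1.820000 − 2.195994·(1.820000 − 1.700000) / (2.195994 − (-0.207900)) = 1.820000 − (0.263519)/(2.403894) = 1.710378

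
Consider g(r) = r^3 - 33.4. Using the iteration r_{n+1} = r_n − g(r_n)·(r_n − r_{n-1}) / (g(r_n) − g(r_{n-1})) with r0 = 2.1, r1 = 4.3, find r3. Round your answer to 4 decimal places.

3.1156

g(2.1) = -24.139000, g(4.3) = 46.107000
r2 = 4.300000 − 46.107000·(4.300000 − 2.100000) / (46.107000 − (-24.139000)) = 4.300000 − (101.435400)/(70.246000) = 2.855997
g(2.855997) = -10.104423
r3 = 2.855997 − (-10.104423)·(2.855997 − 4.300000) / (-10.104423 − 46.107000) = 2.855997 − (14.590813)/(-56.211423) = 3.115568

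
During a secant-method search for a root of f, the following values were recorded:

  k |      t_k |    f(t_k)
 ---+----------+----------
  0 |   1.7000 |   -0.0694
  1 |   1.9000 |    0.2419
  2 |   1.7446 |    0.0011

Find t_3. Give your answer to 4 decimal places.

t_3 = 1.7446 − 0.0011·(1.7446 − 1.9000) / (0.0011 − 0.2419)
   = 1.7446 − (-0.000171)/(-0.240800) = 1.743890

1.7439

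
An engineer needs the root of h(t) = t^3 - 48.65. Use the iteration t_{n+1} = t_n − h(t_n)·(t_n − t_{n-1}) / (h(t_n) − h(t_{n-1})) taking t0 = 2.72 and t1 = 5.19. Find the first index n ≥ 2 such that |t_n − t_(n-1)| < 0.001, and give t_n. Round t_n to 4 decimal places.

h(2.72) = -28.526352, h(5.19) = 91.148359
t2 = 5.190000 − 91.148359·(2.470000)/(119.674711) = 3.308763;  |Δ| = 1.881237
h(3.308763) = -12.425939
t3 = 3.308763 − (-12.425939)·(-1.881237)/(-103.574298) = 3.534458;  |Δ| = 0.225694
h(3.534458) = -4.496171
t4 = 3.534458 − (-4.496171)·(0.225694)/(7.929768) = 3.662426;  |Δ| = 0.127968
h(3.662426) = 0.475461
t5 = 3.662426 − 0.475461·(0.127968)/(4.971632) = 3.650188;  |Δ| = 0.012238
h(3.650188) = -0.015363
t6 = 3.650188 − (-0.015363)·(-0.012238)/(-0.490824) = 3.650571;  |Δ| = 0.000383
|t6 − t5| = 0.000383 < 0.001

n = 6, t_n = 3.6506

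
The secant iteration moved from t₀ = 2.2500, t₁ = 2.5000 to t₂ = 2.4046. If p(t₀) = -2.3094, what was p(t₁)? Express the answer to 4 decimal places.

The secant line through (2.2500, -2.3094) and (2.5000, p(t₁)) crosses zero at t₂ = 2.4046.
So (2.2500, -2.3094), (2.5000, p(t₁)), (2.4046, 0) are collinear:
p(t₁) = -2.3094 · (2.5000 − 2.4046) / (2.2500 − 2.4046) = -2.3094 · (0.095400)/(-0.154600) = 1.425076

1.4251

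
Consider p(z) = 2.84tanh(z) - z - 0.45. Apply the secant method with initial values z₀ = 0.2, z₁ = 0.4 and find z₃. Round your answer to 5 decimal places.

0.25240

p(0.2) = -0.0894541, p(0.4) = 0.2290551
z₂ = 0.4000000 − 0.2290551·(0.4000000 − 0.2000000) / (0.2290551 − (-0.0894541)) = 0.4000000 − (0.0458110)/(0.3185091) = 0.2561705
p(0.2561705) = 0.0058465
z₃ = 0.2561705 − 0.0058465·(0.2561705 − 0.4000000) / (0.0058465 − 0.2290551) = 0.2561705 − (-0.0008409)/(-0.2232086) = 0.2524032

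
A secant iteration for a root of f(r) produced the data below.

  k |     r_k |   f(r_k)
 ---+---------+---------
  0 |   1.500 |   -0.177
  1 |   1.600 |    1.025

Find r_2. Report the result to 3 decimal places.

r_2 = 1.600 − 1.025·(1.600 − 1.500) / (1.025 − (-0.177))
   = 1.600 − (0.10250)/(1.20200) = 1.51473

1.515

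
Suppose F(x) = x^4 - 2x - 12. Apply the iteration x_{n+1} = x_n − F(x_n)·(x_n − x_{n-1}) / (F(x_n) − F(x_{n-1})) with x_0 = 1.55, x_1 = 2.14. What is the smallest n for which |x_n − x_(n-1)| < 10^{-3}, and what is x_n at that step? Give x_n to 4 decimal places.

n = 5, x_n = 2.0000

F(1.55) = -9.327994, F(2.14) = 4.692736
x_2 = 2.140000 − 4.692736·(0.590000)/(14.020730) = 1.942527;  |Δ| = 0.197473
F(1.942527) = -1.646420
x_3 = 1.942527 − (-1.646420)·(-0.197473)/(-6.339156) = 1.993815;  |Δ| = 0.051288
F(1.993815) = -0.184628
x_4 = 1.993815 − (-0.184628)·(0.051288)/(1.461792) = 2.000293;  |Δ| = 0.006478
F(2.000293) = 0.008792
x_5 = 2.000293 − 0.008792·(0.006478)/(0.193420) = 1.999999;  |Δ| = 0.000294
|x_5 − x_4| = 0.000294 < 10^{-3}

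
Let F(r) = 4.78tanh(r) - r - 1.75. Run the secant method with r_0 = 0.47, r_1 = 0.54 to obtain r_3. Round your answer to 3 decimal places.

0.515

F(0.47) = -0.12541, F(0.54) = 0.06648
r_2 = 0.54000 − 0.06648·(0.54000 − 0.47000) / (0.06648 − (-0.12541)) = 0.54000 − (0.00465)/(0.19189) = 0.51575
F(0.51575) = 0.00194
r_3 = 0.51575 − 0.00194·(0.51575 − 0.54000) / (0.00194 − 0.06648) = 0.51575 − (-0.00005)/(-0.06454) = 0.51502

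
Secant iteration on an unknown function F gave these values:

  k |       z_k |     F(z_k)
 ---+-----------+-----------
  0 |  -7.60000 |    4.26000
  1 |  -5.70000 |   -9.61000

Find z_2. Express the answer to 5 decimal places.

-7.01644

z_2 = -5.70000 − (-9.61000)·(-5.70000 − (-7.60000)) / (-9.61000 − 4.26000)
   = -5.70000 − (-18.2590000)/(-13.8700000) = -7.0164384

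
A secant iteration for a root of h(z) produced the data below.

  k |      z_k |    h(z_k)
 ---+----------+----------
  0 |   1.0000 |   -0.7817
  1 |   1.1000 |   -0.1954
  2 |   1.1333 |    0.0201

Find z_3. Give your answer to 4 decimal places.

z_3 = 1.1333 − 0.0201·(1.1333 − 1.1000) / (0.0201 − (-0.1954))
   = 1.1333 − (0.000669)/(0.215500) = 1.130194

1.1302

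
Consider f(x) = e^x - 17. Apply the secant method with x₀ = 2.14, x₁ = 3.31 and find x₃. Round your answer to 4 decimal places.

2.7958

f(2.14) = -8.500562, f(3.31) = 10.385125
x₂ = 3.310000 − 10.385125·(3.310000 − 2.140000) / (10.385125 − (-8.500562)) = 3.310000 − (12.150597)/(18.885688) = 2.666624
f(2.666624) = -2.608697
x₃ = 2.666624 − (-2.608697)·(2.666624 − 3.310000) / (-2.608697 − 10.385125) = 2.666624 − (1.678373)/(-12.993822) = 2.795791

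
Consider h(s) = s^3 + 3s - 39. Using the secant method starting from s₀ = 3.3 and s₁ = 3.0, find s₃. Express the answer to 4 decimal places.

3.0973

h(3.3) = 6.837000, h(3.0) = -3.000000
s₂ = 3.000000 − (-3.000000)·(3.000000 − 3.300000) / (-3.000000 − 6.837000) = 3.000000 − (0.900000)/(-9.837000) = 3.091491
h(3.091491) = -0.179159
s₃ = 3.091491 − (-0.179159)·(3.091491 − 3.000000) / (-0.179159 − (-3.000000)) = 3.091491 − (-0.016391)/(2.820841) = 3.097302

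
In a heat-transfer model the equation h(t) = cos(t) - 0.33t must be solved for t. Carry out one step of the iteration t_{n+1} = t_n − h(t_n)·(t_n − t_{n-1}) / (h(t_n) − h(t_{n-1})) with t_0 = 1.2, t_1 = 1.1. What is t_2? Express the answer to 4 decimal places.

1.1729

h(1.2) = -0.033642, h(1.1) = 0.090596
t_2 = 1.100000 − 0.090596·(1.100000 − 1.200000) / (0.090596 − (-0.033642)) = 1.100000 − (-0.009060)/(0.124238) = 1.172921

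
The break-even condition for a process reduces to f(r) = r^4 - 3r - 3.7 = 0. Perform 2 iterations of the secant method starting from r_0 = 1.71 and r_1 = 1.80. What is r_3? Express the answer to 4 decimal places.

f(1.71) = -0.279639, f(1.80) = 1.397600
r_2 = 1.800000 − 1.397600·(1.800000 − 1.710000) / (1.397600 − (-0.279639)) = 1.800000 − (0.125784)/(1.677239) = 1.725005
f(1.725005) = -0.020562
r_3 = 1.725005 − (-0.020562)·(1.725005 − 1.800000) / (-0.020562 − 1.397600) = 1.725005 − (0.001542)/(-1.418162) = 1.726093

1.7261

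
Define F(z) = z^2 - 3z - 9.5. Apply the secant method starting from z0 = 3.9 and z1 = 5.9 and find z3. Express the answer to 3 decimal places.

F(3.9) = -5.99000, F(5.9) = 7.61000
z2 = 5.90000 − 7.61000·(5.90000 − 3.90000) / (7.61000 − (-5.99000)) = 5.90000 − (15.22000)/(13.60000) = 4.78088
F(4.78088) = -0.98581
z3 = 4.78088 − (-0.98581)·(4.78088 − 5.90000) / (-0.98581 − 7.61000) = 4.78088 − (1.10324)/(-8.59581) = 4.90923

4.909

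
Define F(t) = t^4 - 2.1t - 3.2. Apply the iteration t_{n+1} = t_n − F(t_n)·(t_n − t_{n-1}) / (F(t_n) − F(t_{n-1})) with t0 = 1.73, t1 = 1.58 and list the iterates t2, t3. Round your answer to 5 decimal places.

1.59780, 1.60051

F(1.73) = 2.1244504, F(1.58) = -0.2859870
t2 = 1.5800000 − (-0.2859870)·(1.5800000 − 1.7300000) / (-0.2859870 − 2.1244504) = 1.5800000 − (0.0428981)/(-2.4104374) = 1.5977968
F(1.5977968) = -0.0377961
t3 = 1.5977968 − (-0.0377961)·(1.5977968 − 1.5800000) / (-0.0377961 − (-0.2859870)) = 1.5977968 − (-0.0006726)/(0.2481909) = 1.6005070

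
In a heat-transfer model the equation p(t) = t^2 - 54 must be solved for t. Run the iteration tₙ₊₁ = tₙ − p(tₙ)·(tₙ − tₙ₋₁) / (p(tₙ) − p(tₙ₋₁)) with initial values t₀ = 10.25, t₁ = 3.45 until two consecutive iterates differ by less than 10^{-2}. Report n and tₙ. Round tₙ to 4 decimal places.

n = 6, tₙ = 7.3485

p(10.25) = 51.062500, p(3.45) = -42.097500
t₂ = 3.450000 − (-42.097500)·(-6.800000)/(-93.160000) = 6.522810;  |Δ| = 3.072810
p(6.522810) = -11.452947
t₃ = 6.522810 − (-11.452947)·(3.072810)/(30.644553) = 7.671227;  |Δ| = 1.148417
p(7.671227) = 4.847730
t₄ = 7.671227 − 4.847730·(1.148417)/(16.300677) = 7.329695;  |Δ| = 0.341533
p(7.329695) = -0.275578
t₅ = 7.329695 − (-0.275578)·(-0.341533)/(-5.123308) = 7.348065;  |Δ| = 0.018371
p(7.348065) = -0.005937
t₆ = 7.348065 − (-0.005937)·(0.018371)/(0.269641) = 7.348470;  |Δ| = 0.000404
|t₆ − t₅| = 0.000404 < 10^{-2}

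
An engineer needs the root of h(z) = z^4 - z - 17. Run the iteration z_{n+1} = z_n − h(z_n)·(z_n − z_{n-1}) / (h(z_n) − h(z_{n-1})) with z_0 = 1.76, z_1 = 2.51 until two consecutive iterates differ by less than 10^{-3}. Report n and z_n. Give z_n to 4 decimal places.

n = 6, z_n = 2.0903

h(1.76) = -9.164874, h(2.51) = 20.181260
z_2 = 2.510000 − 20.181260·(0.750000)/(29.346134) = 1.994227;  |Δ| = 0.515773
h(1.994227) = -3.178166
z_3 = 1.994227 − (-3.178166)·(-0.515773)/(-23.359426) = 2.064400;  |Δ| = 0.070173
h(2.064400) = -0.901894
z_4 = 2.064400 − (-0.901894)·(0.070173)/(2.276272) = 2.092204;  |Δ| = 0.027804
h(2.092204) = 0.068715
z_5 = 2.092204 − 0.068715·(0.027804)/(0.970609) = 2.090236;  |Δ| = 0.001968
h(2.090236) = -0.001323
z_6 = 2.090236 − (-0.001323)·(-0.001968)/(-0.070038) = 2.090273;  |Δ| = 0.000037
|z_6 − z_5| = 0.000037 < 10^{-3}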